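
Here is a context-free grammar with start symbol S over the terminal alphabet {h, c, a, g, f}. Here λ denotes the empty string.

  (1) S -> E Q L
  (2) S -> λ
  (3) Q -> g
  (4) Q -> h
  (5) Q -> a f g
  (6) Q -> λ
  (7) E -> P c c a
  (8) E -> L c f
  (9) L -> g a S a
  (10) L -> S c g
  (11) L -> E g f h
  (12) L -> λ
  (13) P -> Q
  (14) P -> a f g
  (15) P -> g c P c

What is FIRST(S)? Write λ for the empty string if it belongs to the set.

FIRST(Q): from Q->g we get {g}; from Q->h we get {h}; from Q->a f g we get {a}; from Q->λ we get {λ}. So FIRST(Q) = {λ, a, g, h}.
FIRST(P): from P->Q we get {λ, a, g, h}; from P->a f g we get {a}; from P->g c P c we get {g}. So FIRST(P) = {λ, a, g, h}.
FIRST(S): from S->E Q L we get {a, c, g, h}; from S->λ we get {λ}. So FIRST(S) = {λ, a, c, g, h}.
FIRST(E): from E->P c c a we get {a, c, g, h}; from E->L c f we get {a, c, g, h}. So FIRST(E) = {a, c, g, h}.
FIRST(L): from L->g a S a we get {g}; from L->S c g we get {a, c, g, h}; from L->E g f h we get {a, c, g, h}; from L->λ we get {λ}. So FIRST(L) = {λ, a, c, g, h}.

{λ, a, c, g, h}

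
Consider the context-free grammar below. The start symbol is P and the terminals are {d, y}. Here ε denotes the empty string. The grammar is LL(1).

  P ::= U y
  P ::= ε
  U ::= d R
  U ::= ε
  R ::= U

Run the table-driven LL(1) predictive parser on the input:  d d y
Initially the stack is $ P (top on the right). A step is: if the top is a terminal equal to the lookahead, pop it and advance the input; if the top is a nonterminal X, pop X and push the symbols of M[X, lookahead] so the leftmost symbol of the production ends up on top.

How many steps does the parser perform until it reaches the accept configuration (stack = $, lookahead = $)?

9

step 1: stack=$ P  input=d d y $  — expand P ::= U y
step 2: stack=$ y U  input=d d y $  — expand U ::= d R
step 3: stack=$ y R d  input=d d y $  — match d
step 4: stack=$ y R  input=d y $  — expand R ::= U
step 5: stack=$ y U  input=d y $  — expand U ::= d R
step 6: stack=$ y R d  input=d y $  — match d
step 7: stack=$ y R  input=y $  — expand R ::= U
step 8: stack=$ y U  input=y $  — expand U ::= ε
step 9: stack=$ y  input=y $  — match y
Accept reached after 9 steps.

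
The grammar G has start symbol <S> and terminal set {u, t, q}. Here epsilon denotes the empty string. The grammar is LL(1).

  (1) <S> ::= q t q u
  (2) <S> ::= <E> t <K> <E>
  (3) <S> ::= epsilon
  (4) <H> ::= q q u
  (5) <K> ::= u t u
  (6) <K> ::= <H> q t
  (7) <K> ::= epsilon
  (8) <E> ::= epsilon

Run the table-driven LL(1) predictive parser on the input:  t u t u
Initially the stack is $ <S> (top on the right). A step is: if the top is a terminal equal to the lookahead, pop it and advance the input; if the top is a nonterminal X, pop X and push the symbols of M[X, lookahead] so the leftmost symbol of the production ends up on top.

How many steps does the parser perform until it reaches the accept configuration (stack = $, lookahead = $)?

     Stack            Input      Action
  1  $ <S>            t u t u $  expand <S> ::= <E> t <K> <E>
  2  $ <E> <K> t <E>  t u t u $  expand <E> ::= epsilon
  3  $ <E> <K> t      t u t u $  match t
  4  $ <E> <K>        u t u $    expand <K> ::= u t u
  5  $ <E> u t u      u t u $    match u
  6  $ <E> u t        t u $      match t
  7  $ <E> u          u $        match u
  8  $ <E>            $          expand <E> ::= epsilon
Accept reached after 8 steps.

8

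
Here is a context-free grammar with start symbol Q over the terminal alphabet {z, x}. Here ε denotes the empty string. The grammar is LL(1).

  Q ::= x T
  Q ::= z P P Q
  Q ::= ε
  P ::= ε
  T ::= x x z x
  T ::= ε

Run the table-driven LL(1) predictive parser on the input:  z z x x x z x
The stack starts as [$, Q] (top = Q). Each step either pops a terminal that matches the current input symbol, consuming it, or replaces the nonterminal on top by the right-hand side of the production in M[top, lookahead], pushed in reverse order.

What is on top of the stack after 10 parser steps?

T

step 1: stack=$ Q  input=z z x x x z x $  — expand Q ::= z P P Q
step 2: stack=$ Q P P z  input=z z x x x z x $  — match z
step 3: stack=$ Q P P  input=z x x x z x $  — expand P ::= ε
step 4: stack=$ Q P  input=z x x x z x $  — expand P ::= ε
step 5: stack=$ Q  input=z x x x z x $  — expand Q ::= z P P Q
step 6: stack=$ Q P P z  input=z x x x z x $  — match z
step 7: stack=$ Q P P  input=x x x z x $  — expand P ::= ε
step 8: stack=$ Q P  input=x x x z x $  — expand P ::= ε
step 9: stack=$ Q  input=x x x z x $  — expand Q ::= x T
step 10: stack=$ T x  input=x x x z x $  — match x
Stack after step 10: $ T (top = T).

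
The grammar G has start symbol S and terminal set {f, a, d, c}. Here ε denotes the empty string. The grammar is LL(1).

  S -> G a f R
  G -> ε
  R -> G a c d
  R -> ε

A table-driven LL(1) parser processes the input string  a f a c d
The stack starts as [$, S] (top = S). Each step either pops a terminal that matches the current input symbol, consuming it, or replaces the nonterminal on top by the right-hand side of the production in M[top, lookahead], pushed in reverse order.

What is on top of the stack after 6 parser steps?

a

     Stack      Input        Action
  1  $ S        a f a c d $  expand S -> G a f R
  2  $ R f a G  a f a c d $  expand G -> ε
  3  $ R f a    a f a c d $  match a
  4  $ R f      f a c d $    match f
  5  $ R        a c d $      expand R -> G a c d
  6  $ d c a G  a c d $      expand G -> ε
Stack after step 6: $ d c a (top = a).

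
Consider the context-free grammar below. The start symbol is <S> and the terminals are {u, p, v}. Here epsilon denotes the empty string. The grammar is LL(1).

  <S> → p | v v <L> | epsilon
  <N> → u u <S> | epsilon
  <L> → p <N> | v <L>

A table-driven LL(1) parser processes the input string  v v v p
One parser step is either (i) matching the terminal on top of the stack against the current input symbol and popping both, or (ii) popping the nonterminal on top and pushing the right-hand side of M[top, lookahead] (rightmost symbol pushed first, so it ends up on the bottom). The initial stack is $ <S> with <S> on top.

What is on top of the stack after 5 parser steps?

<L>

     Stack      Input      Action
  1  $ <S>      v v v p $  expand <S> → v v <L>
  2  $ <L> v v  v v v p $  match v
  3  $ <L> v    v v p $    match v
  4  $ <L>      v p $      expand <L> → v <L>
  5  $ <L> v    v p $      match v
Stack after step 5: $ <L> (top = <L>).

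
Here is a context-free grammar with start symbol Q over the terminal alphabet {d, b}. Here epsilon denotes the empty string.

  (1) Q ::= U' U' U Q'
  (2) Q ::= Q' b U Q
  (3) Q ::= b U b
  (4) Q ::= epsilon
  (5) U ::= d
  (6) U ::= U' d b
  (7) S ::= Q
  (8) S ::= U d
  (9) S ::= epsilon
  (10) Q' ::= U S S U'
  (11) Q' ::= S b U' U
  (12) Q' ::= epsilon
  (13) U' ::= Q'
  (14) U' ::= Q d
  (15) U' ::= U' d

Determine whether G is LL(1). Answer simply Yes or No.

FIRST(Q) = {epsilon, b, d}
FIRST(U) = {b, d}
FIRST(S) = {epsilon, b, d}
FIRST(Q') = {epsilon, b, d}
FIRST(U') = {epsilon, b, d}
FOLLOW(Q) = {$, b, d}
FOLLOW(U) = {$, b, d}
FOLLOW(S) = {$, b, d}
FOLLOW(Q') = {$, b, d}
FOLLOW(U') = {$, b, d}
Cell M[Q, b] receives both Q ::= U' U' U Q' and Q ::= Q' b U Q and Q ::= b U b and Q ::= epsilon — the grammar is not LL(1).

No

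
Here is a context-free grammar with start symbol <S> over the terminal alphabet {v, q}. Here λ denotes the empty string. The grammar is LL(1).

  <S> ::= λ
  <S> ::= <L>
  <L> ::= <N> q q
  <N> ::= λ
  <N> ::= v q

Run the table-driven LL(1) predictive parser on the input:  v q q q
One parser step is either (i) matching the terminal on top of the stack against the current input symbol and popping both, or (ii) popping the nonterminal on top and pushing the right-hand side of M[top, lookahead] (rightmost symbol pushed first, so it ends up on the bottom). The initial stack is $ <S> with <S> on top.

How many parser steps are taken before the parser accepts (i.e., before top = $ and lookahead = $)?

7

     Stack      Input      Action
  1  $ <S>      v q q q $  expand <S> ::= <L>
  2  $ <L>      v q q q $  expand <L> ::= <N> q q
  3  $ q q <N>  v q q q $  expand <N> ::= v q
  4  $ q q q v  v q q q $  match v
  5  $ q q q    q q q $    match q
  6  $ q q      q q $      match q
  7  $ q        q $        match q
Accept reached after 7 steps.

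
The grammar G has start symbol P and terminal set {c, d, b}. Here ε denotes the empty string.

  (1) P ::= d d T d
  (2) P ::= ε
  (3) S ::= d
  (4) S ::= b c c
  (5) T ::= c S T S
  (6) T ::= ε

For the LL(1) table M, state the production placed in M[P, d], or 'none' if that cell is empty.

P ::= d d T d

FIRST(P): from P::=d d T d we get {d}; from P::=ε we get {ε}. So FIRST(P) = {ε, d}.
FIRST(S): from S::=d we get {d}; from S::=b c c we get {b}. So FIRST(S) = {b, d}.
FIRST(T): from T::=c S T S we get {c}; from T::=ε we get {ε}. So FIRST(T) = {ε, c}.
FOLLOW(P) includes $ since P is the start symbol.
FOLLOW(P): P appears on no right-hand side. Thus FOLLOW(P) = {$}.
For P ::= d d T d: FIRST(d d T d) = {d}, so it goes in M[P, t] for t ∈ {d}.
For P ::= ε: FIRST(ε) = {ε}, so it goes in M[P, t] for t ∈ {}; since ε ∈ FIRST, also for every t ∈ FOLLOW(P) = {$}.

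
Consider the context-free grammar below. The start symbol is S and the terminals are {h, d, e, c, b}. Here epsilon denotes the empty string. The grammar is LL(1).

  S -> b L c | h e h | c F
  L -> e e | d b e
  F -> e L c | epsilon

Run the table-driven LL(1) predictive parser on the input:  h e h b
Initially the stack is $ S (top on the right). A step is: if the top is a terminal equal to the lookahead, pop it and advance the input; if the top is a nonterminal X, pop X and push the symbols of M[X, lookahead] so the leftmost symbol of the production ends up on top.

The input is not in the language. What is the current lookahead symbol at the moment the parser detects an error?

b

step 1: stack=$ S  input=h e h b $  — expand S -> h e h
step 2: stack=$ h e h  input=h e h b $  — match h
step 3: stack=$ h e  input=e h b $  — match e
step 4: stack=$ h  input=h b $  — match h
step 5: stack=$  input=b $  — error: stack empty but input remains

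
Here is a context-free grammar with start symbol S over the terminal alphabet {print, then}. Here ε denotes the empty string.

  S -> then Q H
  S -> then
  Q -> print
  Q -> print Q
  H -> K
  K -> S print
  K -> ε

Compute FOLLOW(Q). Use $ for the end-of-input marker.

{$, print, then}

FIRST(S): from S->then Q H we get {then}; from S->then we get {then}. So FIRST(S) = {then}.
FIRST(Q): from Q->print we get {print}; from Q->print Q we get {print}. So FIRST(Q) = {print}.
FIRST(K): from K->S print we get {then}; from K->ε we get {ε}. So FIRST(K) = {ε, then}.
FIRST(H): from H->K we get {ε, then}. So FIRST(H) = {ε, then}.
FOLLOW(S) includes $ since S is the start symbol.
FOLLOW(S): in K->S print, S is followed by print with FIRST {print}. Thus FOLLOW(S) = {$, print}.
FOLLOW(Q): in S->then Q H, Q is followed by H with FIRST {ε, then}; in S->then Q H, the suffix after Q is nullable, so FOLLOW(Q) ⊇ FOLLOW(S) = {$, print}; in Q->print Q, the suffix after Q is empty (adds nothing new). Thus FOLLOW(Q) = {$, print, then}.
FOLLOW(H): in S->then Q H, the suffix after H is empty, so FOLLOW(H) ⊇ FOLLOW(S) = {$, print}. Thus FOLLOW(H) = {$, print}.
FOLLOW(K): in H->K, the suffix after K is empty, so FOLLOW(K) ⊇ FOLLOW(H) = {$, print}. Thus FOLLOW(K) = {$, print}.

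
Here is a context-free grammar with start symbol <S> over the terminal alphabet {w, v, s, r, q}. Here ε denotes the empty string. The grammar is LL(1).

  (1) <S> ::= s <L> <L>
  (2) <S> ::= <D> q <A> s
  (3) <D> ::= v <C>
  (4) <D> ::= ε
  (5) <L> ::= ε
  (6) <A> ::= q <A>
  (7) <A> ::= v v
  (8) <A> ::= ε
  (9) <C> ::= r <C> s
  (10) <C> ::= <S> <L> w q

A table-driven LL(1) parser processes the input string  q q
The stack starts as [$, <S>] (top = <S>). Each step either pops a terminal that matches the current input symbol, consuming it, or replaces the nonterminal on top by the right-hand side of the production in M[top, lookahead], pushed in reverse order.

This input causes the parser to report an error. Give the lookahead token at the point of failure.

step 1: stack=$ <S>  input=q q $  — expand <S> ::= <D> q <A> s
step 2: stack=$ s <A> q <D>  input=q q $  — expand <D> ::= ε
step 3: stack=$ s <A> q  input=q q $  — match q
step 4: stack=$ s <A>  input=q $  — expand <A> ::= q <A>
step 5: stack=$ s <A> q  input=q $  — match q
step 6: stack=$ s <A>  input=$  — error: M[<A>, $] is empty

$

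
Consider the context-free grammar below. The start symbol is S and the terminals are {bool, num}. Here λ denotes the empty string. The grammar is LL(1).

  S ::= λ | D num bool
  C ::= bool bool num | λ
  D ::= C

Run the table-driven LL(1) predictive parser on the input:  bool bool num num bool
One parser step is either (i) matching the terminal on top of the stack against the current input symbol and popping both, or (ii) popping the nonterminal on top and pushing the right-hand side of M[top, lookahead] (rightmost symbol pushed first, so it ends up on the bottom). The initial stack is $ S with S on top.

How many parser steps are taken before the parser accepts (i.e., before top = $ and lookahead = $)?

8

     Stack                     Input                     Action
  1  $ S                       bool bool num num bool $  expand S ::= D num bool
  2  $ bool num D              bool bool num num bool $  expand D ::= C
  3  $ bool num C              bool bool num num bool $  expand C ::= bool bool num
  4  $ bool num num bool bool  bool bool num num bool $  match bool
  5  $ bool num num bool       bool num num bool $       match bool
  6  $ bool num num            num num bool $            match num
  7  $ bool num                num bool $                match num
  8  $ bool                    bool $                    match bool
Accept reached after 8 steps.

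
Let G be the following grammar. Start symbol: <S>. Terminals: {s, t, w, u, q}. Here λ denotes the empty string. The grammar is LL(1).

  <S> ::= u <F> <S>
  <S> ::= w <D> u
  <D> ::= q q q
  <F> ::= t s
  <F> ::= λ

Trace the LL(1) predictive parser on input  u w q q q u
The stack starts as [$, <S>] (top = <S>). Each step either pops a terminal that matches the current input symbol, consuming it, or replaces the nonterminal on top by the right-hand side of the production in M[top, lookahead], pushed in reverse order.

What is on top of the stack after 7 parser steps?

step 1: stack=$ <S>  input=u w q q q u $  — expand <S> ::= u <F> <S>
step 2: stack=$ <S> <F> u  input=u w q q q u $  — match u
step 3: stack=$ <S> <F>  input=w q q q u $  — expand <F> ::= λ
step 4: stack=$ <S>  input=w q q q u $  — expand <S> ::= w <D> u
step 5: stack=$ u <D> w  input=w q q q u $  — match w
step 6: stack=$ u <D>  input=q q q u $  — expand <D> ::= q q q
step 7: stack=$ u q q q  input=q q q u $  — match q
Stack after step 7: $ u q q (top = q).

q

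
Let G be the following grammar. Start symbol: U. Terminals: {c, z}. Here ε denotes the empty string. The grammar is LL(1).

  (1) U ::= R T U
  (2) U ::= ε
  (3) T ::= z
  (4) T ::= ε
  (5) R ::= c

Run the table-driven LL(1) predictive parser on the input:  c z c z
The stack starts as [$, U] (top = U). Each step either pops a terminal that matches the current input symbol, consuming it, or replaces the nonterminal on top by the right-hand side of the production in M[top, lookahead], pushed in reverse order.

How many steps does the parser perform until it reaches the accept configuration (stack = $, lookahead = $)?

11

      Stack    Input      Action
   1  $ U      c z c z $  expand U ::= R T U
   2  $ U T R  c z c z $  expand R ::= c
   3  $ U T c  c z c z $  match c
   4  $ U T    z c z $    expand T ::= z
   5  $ U z    z c z $    match z
   6  $ U      c z $      expand U ::= R T U
   7  $ U T R  c z $      expand R ::= c
   8  $ U T c  c z $      match c
   9  $ U T    z $        expand T ::= z
  10  $ U z    z $        match z
  11  $ U      $          expand U ::= ε
Accept reached after 11 steps.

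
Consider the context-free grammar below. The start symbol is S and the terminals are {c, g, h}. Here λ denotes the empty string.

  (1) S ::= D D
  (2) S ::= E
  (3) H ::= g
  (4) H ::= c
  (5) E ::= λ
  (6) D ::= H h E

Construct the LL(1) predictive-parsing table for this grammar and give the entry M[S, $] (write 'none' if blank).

S ::= E

FIRST(H): from H::=g we get {g}; from H::=c we get {c}. So FIRST(H) = {c, g}.
FIRST(E): from E::=λ we get {λ}. So FIRST(E) = {λ}.
FIRST(D): from D::=H h E we get {c, g}. So FIRST(D) = {c, g}.
FIRST(S): from S::=D D we get {c, g}; from S::=E we get {λ}. So FIRST(S) = {λ, c, g}.
FOLLOW(S) includes $ since S is the start symbol.
FOLLOW(S): S appears on no right-hand side. Thus FOLLOW(S) = {$}.
For S ::= D D: FIRST(D D) = {c, g}, so it goes in M[S, t] for t ∈ {c, g}.
For S ::= E: FIRST(E) = {λ}, so it goes in M[S, t] for t ∈ {}; since λ ∈ FIRST, also for every t ∈ FOLLOW(S) = {$}.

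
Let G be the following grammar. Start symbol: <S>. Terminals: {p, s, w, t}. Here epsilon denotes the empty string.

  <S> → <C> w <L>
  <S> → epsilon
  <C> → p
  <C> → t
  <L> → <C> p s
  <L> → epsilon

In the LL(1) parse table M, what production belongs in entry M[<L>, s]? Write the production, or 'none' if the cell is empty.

none

FIRST(<C>): from <C>→p we get {p}; from <C>→t we get {t}. So FIRST(<C>) = {p, t}.
FIRST(<S>): from <S>→<C> w <L> we get {p, t}; from <S>→epsilon we get {epsilon}. So FIRST(<S>) = {epsilon, p, t}.
FIRST(<L>): from <L>→<C> p s we get {p, t}; from <L>→epsilon we get {epsilon}. So FIRST(<L>) = {epsilon, p, t}.
FOLLOW(<S>) includes $ since <S> is the start symbol.
FOLLOW(<S>): <S> appears on no right-hand side. Thus FOLLOW(<S>) = {$}.
FOLLOW(<L>): in <S>→<C> w <L>, the suffix after <L> is empty, so FOLLOW(<L>) ⊇ FOLLOW(<S>) = {$}. Thus FOLLOW(<L>) = {$}.
For <L> → <C> p s: FIRST(<C> p s) = {p, t}, so it goes in M[<L>, t] for t ∈ {p, t}.
For <L> → epsilon: FIRST(epsilon) = {epsilon}, so it goes in M[<L>, t] for t ∈ {}; since epsilon ∈ FIRST, also for every t ∈ FOLLOW(<L>) = {$}.
None of these place a production in M[<L>, s].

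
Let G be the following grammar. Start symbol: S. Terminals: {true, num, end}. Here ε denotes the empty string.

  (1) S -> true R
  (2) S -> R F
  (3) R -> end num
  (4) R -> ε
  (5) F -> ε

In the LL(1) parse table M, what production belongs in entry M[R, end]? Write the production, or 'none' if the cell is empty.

FIRST(R): from R->end num we get {end}; from R->ε we get {ε}. So FIRST(R) = {ε, end}.
FIRST(F): from F->ε we get {ε}. So FIRST(F) = {ε}.
FIRST(S): from S->true R we get {true}; from S->R F we get {ε, end}. So FIRST(S) = {ε, end, true}.
FOLLOW(S) includes $ since S is the start symbol.
FOLLOW(S): S appears on no right-hand side. Thus FOLLOW(S) = {$}.
FOLLOW(R): in S->true R, the suffix after R is empty, so FOLLOW(R) ⊇ FOLLOW(S) = {$}; in S->R F, R is followed by F with FIRST {ε}; in S->R F, the suffix after R is nullable, so FOLLOW(R) ⊇ FOLLOW(S) = {$}. Thus FOLLOW(R) = {$}.
For R -> end num: FIRST(end num) = {end}, so it goes in M[R, t] for t ∈ {end}.
For R -> ε: FIRST(ε) = {ε}, so it goes in M[R, t] for t ∈ {}; since ε ∈ FIRST, also for every t ∈ FOLLOW(R) = {$}.

R -> end num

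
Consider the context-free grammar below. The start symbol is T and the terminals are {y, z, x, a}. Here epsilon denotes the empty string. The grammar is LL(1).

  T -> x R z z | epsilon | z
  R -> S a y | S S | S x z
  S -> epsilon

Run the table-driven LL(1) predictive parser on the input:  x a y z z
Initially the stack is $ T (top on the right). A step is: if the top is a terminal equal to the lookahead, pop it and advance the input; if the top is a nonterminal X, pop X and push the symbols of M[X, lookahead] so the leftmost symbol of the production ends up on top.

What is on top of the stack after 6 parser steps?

     Stack        Input        Action
  1  $ T          x a y z z $  expand T -> x R z z
  2  $ z z R x    x a y z z $  match x
  3  $ z z R      a y z z $    expand R -> S a y
  4  $ z z y a S  a y z z $    expand S -> epsilon
  5  $ z z y a    a y z z $    match a
  6  $ z z y      y z z $      match y
Stack after step 6: $ z z (top = z).

z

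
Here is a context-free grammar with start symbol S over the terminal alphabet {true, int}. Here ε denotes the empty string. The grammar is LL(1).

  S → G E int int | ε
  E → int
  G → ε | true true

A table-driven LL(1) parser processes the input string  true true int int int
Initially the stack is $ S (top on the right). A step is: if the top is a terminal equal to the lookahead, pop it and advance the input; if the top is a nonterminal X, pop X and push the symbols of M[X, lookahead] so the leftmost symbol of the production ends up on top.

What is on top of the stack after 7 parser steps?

     Stack                  Input                    Action
  1  $ S                    true true int int int $  expand S → G E int int
  2  $ int int E G          true true int int int $  expand G → true true
  3  $ int int E true true  true true int int int $  match true
  4  $ int int E true       true int int int $       match true
  5  $ int int E            int int int $            expand E → int
  6  $ int int int          int int int $            match int
  7  $ int int              int int $                match int
Stack after step 7: $ int (top = int).

int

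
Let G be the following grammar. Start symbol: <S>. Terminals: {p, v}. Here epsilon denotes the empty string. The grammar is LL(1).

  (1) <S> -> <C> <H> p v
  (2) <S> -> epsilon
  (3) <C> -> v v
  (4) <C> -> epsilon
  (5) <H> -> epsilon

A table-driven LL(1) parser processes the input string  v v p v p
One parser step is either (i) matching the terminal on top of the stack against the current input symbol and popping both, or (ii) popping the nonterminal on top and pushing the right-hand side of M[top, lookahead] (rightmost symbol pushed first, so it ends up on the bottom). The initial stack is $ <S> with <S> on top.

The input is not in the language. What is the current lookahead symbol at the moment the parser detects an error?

     Stack          Input        Action
  1  $ <S>          v v p v p $  expand <S> -> <C> <H> p v
  2  $ v p <H> <C>  v v p v p $  expand <C> -> v v
  3  $ v p <H> v v  v v p v p $  match v
  4  $ v p <H> v    v p v p $    match v
  5  $ v p <H>      p v p $      expand <H> -> epsilon
  6  $ v p          p v p $      match p
  7  $ v            v p $        match v
  8  $              p $          error: stack empty but input remains

p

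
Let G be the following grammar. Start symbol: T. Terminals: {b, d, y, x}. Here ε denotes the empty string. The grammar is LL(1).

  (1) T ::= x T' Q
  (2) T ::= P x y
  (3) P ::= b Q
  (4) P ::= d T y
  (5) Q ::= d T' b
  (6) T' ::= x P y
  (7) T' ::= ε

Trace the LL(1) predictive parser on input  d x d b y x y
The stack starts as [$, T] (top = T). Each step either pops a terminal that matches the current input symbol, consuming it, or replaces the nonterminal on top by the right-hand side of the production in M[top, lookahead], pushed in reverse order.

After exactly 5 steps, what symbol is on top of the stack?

     Stack           Input            Action
  1  $ T             d x d b y x y $  expand T ::= P x y
  2  $ y x P         d x d b y x y $  expand P ::= d T y
  3  $ y x y T d     d x d b y x y $  match d
  4  $ y x y T       x d b y x y $    expand T ::= x T' Q
  5  $ y x y Q T' x  x d b y x y $    match x
Stack after step 5: $ y x y Q T' (top = T').

T'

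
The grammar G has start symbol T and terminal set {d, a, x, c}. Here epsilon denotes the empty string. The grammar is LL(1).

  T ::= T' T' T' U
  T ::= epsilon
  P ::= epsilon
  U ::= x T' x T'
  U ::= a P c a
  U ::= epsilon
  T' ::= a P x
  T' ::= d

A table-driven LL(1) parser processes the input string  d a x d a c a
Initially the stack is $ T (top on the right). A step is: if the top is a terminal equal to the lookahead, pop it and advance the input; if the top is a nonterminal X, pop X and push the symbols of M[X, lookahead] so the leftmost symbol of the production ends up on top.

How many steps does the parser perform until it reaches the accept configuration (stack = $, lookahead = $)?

14

step 1: stack=$ T  input=d a x d a c a $  — expand T ::= T' T' T' U
step 2: stack=$ U T' T' T'  input=d a x d a c a $  — expand T' ::= d
step 3: stack=$ U T' T' d  input=d a x d a c a $  — match d
step 4: stack=$ U T' T'  input=a x d a c a $  — expand T' ::= a P x
step 5: stack=$ U T' x P a  input=a x d a c a $  — match a
step 6: stack=$ U T' x P  input=x d a c a $  — expand P ::= epsilon
step 7: stack=$ U T' x  input=x d a c a $  — match x
step 8: stack=$ U T'  input=d a c a $  — expand T' ::= d
step 9: stack=$ U d  input=d a c a $  — match d
step 10: stack=$ U  input=a c a $  — expand U ::= a P c a
step 11: stack=$ a c P a  input=a c a $  — match a
step 12: stack=$ a c P  input=c a $  — expand P ::= epsilon
step 13: stack=$ a c  input=c a $  — match c
step 14: stack=$ a  input=a $  — match a
Accept reached after 14 steps.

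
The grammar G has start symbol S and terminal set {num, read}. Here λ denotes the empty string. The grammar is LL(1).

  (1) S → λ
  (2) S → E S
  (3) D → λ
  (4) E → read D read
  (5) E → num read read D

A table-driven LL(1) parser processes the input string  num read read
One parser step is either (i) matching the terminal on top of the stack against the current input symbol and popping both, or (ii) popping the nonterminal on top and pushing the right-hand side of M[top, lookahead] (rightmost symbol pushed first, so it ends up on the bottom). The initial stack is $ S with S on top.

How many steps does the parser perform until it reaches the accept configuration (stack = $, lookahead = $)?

     Stack                Input            Action
  1  $ S                  num read read $  expand S → E S
  2  $ S E                num read read $  expand E → num read read D
  3  $ S D read read num  num read read $  match num
  4  $ S D read read      read read $      match read
  5  $ S D read           read $           match read
  6  $ S D                $                expand D → λ
  7  $ S                  $                expand S → λ
Accept reached after 7 steps.

7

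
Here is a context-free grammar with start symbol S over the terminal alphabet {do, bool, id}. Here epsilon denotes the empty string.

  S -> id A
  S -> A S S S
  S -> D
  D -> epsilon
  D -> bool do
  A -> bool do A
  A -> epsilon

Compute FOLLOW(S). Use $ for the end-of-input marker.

FIRST(D): from D->epsilon we get {epsilon}; from D->bool do we get {bool}. So FIRST(D) = {epsilon, bool}.
FIRST(A): from A->bool do A we get {bool}; from A->epsilon we get {epsilon}. So FIRST(A) = {epsilon, bool}.
FIRST(S): from S->id A we get {id}; from S->A S S S we get {epsilon, bool, id}; from S->D we get {epsilon, bool}. So FIRST(S) = {epsilon, bool, id}.
FOLLOW(S) includes $ since S is the start symbol.
FOLLOW(S): in S->A S S S (occurrence 1), S is followed by S S with FIRST {epsilon, bool, id}; in S->A S S S (occurrence 1), the suffix after S is nullable (adds nothing new); in S->A S S S (occurrence 2), S is followed by S with FIRST {epsilon, bool, id}; in S->A S S S (occurrence 2), the suffix after S is nullable (adds nothing new); in S->A S S S (occurrence 3), the suffix after S is empty (adds nothing new). Thus FOLLOW(S) = {$, bool, id}.
FOLLOW(D): in S->D, the suffix after D is empty, so FOLLOW(D) ⊇ FOLLOW(S) = {$, bool, id}. Thus FOLLOW(D) = {$, bool, id}.
FOLLOW(A): in S->id A, the suffix after A is empty, so FOLLOW(A) ⊇ FOLLOW(S) = {$, bool, id}; in S->A S S S, A is followed by S S S with FIRST {epsilon, bool, id}; in S->A S S S, the suffix after A is nullable, so FOLLOW(A) ⊇ FOLLOW(S) = {$, bool, id}; in A->bool do A, the suffix after A is empty (adds nothing new). Thus FOLLOW(A) = {$, bool, id}.

{$, bool, id}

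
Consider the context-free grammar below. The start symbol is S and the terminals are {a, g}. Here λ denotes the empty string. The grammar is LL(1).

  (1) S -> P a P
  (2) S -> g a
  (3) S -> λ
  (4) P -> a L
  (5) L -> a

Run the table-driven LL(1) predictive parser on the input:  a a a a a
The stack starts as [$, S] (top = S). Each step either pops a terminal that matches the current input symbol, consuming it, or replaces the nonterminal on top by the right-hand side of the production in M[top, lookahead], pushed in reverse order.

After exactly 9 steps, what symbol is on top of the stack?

a

step 1: stack=$ S  input=a a a a a $  — expand S -> P a P
step 2: stack=$ P a P  input=a a a a a $  — expand P -> a L
step 3: stack=$ P a L a  input=a a a a a $  — match a
step 4: stack=$ P a L  input=a a a a $  — expand L -> a
step 5: stack=$ P a a  input=a a a a $  — match a
step 6: stack=$ P a  input=a a a $  — match a
step 7: stack=$ P  input=a a $  — expand P -> a L
step 8: stack=$ L a  input=a a $  — match a
step 9: stack=$ L  input=a $  — expand L -> a
Stack after step 9: $ a (top = a).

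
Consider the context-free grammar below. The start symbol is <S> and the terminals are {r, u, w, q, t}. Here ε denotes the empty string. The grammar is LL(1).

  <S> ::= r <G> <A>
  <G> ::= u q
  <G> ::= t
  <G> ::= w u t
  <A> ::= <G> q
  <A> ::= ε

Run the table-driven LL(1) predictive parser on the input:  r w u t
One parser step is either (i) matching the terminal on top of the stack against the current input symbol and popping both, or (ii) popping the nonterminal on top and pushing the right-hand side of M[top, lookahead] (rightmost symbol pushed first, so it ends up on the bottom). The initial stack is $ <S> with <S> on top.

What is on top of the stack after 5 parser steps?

t

step 1: stack=$ <S>  input=r w u t $  — expand <S> ::= r <G> <A>
step 2: stack=$ <A> <G> r  input=r w u t $  — match r
step 3: stack=$ <A> <G>  input=w u t $  — expand <G> ::= w u t
step 4: stack=$ <A> t u w  input=w u t $  — match w
step 5: stack=$ <A> t u  input=u t $  — match u
Stack after step 5: $ <A> t (top = t).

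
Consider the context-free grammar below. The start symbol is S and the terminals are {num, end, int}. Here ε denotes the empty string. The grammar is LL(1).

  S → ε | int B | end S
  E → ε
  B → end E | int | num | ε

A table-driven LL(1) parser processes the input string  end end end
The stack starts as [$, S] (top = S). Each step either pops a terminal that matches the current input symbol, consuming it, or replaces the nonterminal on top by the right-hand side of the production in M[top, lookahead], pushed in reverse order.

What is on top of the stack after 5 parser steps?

end

     Stack    Input          Action
  1  $ S      end end end $  expand S → end S
  2  $ S end  end end end $  match end
  3  $ S      end end $      expand S → end S
  4  $ S end  end end $      match end
  5  $ S      end $          expand S → end S
Stack after step 5: $ S end (top = end).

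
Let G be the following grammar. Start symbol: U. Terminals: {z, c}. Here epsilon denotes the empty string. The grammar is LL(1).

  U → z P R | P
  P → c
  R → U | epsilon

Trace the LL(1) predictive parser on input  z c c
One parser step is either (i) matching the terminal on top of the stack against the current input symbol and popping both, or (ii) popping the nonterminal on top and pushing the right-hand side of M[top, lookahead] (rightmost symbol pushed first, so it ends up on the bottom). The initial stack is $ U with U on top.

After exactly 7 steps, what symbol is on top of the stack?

     Stack    Input    Action
  1  $ U      z c c $  expand U → z P R
  2  $ R P z  z c c $  match z
  3  $ R P    c c $    expand P → c
  4  $ R c    c c $    match c
  5  $ R      c $      expand R → U
  6  $ U      c $      expand U → P
  7  $ P      c $      expand P → c
Stack after step 7: $ c (top = c).

c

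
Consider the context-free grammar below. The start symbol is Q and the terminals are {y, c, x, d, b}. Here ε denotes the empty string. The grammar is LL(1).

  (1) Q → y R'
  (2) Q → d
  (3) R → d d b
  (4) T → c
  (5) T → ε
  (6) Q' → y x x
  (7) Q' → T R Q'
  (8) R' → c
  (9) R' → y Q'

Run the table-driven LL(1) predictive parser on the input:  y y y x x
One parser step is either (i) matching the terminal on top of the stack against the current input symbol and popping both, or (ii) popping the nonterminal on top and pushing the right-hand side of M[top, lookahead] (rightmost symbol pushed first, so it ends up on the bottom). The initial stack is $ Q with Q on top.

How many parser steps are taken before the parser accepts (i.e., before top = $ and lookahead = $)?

8

step 1: stack=$ Q  input=y y y x x $  — expand Q → y R'
step 2: stack=$ R' y  input=y y y x x $  — match y
step 3: stack=$ R'  input=y y x x $  — expand R' → y Q'
step 4: stack=$ Q' y  input=y y x x $  — match y
step 5: stack=$ Q'  input=y x x $  — expand Q' → y x x
step 6: stack=$ x x y  input=y x x $  — match y
step 7: stack=$ x x  input=x x $  — match x
step 8: stack=$ x  input=x $  — match x
Accept reached after 8 steps.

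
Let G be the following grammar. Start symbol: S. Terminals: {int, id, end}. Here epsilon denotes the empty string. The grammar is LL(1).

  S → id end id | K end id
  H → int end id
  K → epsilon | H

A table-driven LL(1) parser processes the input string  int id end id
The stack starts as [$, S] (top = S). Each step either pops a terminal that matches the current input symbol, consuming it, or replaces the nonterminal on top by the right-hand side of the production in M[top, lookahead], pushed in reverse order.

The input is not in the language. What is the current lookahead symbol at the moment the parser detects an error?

id

step 1: stack=$ S  input=int id end id $  — expand S → K end id
step 2: stack=$ id end K  input=int id end id $  — expand K → H
step 3: stack=$ id end H  input=int id end id $  — expand H → int end id
step 4: stack=$ id end id end int  input=int id end id $  — match int
step 5: stack=$ id end id end  input=id end id $  — error: top is terminal end but lookahead is id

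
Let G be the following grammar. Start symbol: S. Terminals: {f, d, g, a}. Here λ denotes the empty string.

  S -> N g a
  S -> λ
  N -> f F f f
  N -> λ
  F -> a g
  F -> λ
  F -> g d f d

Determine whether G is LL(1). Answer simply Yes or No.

FIRST(S) = {λ, f, g}
FIRST(N) = {λ, f}
FIRST(F) = {λ, a, g}
FOLLOW(S) = {$}
FOLLOW(N) = {g}
FOLLOW(F) = {f}
Each cell of M receives at most one production.

Yes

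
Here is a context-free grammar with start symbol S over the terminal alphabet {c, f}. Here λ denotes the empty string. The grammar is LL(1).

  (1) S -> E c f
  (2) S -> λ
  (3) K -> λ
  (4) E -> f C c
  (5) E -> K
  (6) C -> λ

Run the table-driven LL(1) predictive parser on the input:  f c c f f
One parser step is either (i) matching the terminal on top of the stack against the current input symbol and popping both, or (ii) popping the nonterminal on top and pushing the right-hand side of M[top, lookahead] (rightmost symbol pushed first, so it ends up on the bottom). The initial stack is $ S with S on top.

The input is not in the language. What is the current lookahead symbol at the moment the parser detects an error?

     Stack        Input        Action
  1  $ S          f c c f f $  expand S -> E c f
  2  $ f c E      f c c f f $  expand E -> f C c
  3  $ f c c C f  f c c f f $  match f
  4  $ f c c C    c c f f $    expand C -> λ
  5  $ f c c      c c f f $    match c
  6  $ f c        c f f $      match c
  7  $ f          f f $        match f
  8  $            f $          error: stack empty but input remains

f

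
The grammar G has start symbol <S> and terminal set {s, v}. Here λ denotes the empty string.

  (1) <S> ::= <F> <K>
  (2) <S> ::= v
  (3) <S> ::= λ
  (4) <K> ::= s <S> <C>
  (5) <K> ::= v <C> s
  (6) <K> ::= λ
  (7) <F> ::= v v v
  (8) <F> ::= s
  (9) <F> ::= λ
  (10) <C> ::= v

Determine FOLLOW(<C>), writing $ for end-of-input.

{$, s, v}

FIRST(<K>) = {λ, s, v}
FIRST(<F>) = {λ, s, v}
FIRST(<C>) = {v}
FIRST(<S>) = {λ, s, v}  (via <F> <K>)
FOLLOW(<S>) includes $ since <S> is the start symbol.
FOLLOW(<S>): in <K>::=s <S> <C>, <S> is followed by <C> with FIRST {v}. Thus FOLLOW(<S>) = {$, v}.
FOLLOW(<K>): in <S>::=<F> <K>, the suffix after <K> is empty, so FOLLOW(<K>) ⊇ FOLLOW(<S>) = {$, v}. Thus FOLLOW(<K>) = {$, v}.
FOLLOW(<F>): in <S>::=<F> <K>, <F> is followed by <K> with FIRST {λ, s, v}; in <S>::=<F> <K>, the suffix after <F> is nullable, so FOLLOW(<F>) ⊇ FOLLOW(<S>) = {$, v}. Thus FOLLOW(<F>) = {$, s, v}.
FOLLOW(<C>): in <K>::=s <S> <C>, the suffix after <C> is empty, so FOLLOW(<C>) ⊇ FOLLOW(<K>) = {$, v}; in <K>::=v <C> s, <C> is followed by s with FIRST {s}. Thus FOLLOW(<C>) = {$, s, v}.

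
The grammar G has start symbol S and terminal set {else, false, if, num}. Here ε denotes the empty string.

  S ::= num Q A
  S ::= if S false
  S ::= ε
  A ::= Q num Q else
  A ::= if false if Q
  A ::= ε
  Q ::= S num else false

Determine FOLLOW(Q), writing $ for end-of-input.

FIRST(S): from S::=num Q A we get {num}; from S::=if S false we get {if}; from S::=ε we get {ε}. So FIRST(S) = {ε, if, num}.
FIRST(Q): from Q::=S num else false we get {if, num}. So FIRST(Q) = {if, num}.
FIRST(A): from A::=Q num Q else we get {if, num}; from A::=if false if Q we get {if}; from A::=ε we get {ε}. So FIRST(A) = {ε, if, num}.
FOLLOW(S) includes $ since S is the start symbol.
FOLLOW(S): in S::=if S false, S is followed by false with FIRST {false}; in Q::=S num else false, S is followed by num else false with FIRST {num}. Thus FOLLOW(S) = {$, false, num}.
FOLLOW(A): in S::=num Q A, the suffix after A is empty, so FOLLOW(A) ⊇ FOLLOW(S) = {$, false, num}. Thus FOLLOW(A) = {$, false, num}.
FOLLOW(Q): in S::=num Q A, Q is followed by A with FIRST {ε, if, num}; in S::=num Q A, the suffix after Q is nullable, so FOLLOW(Q) ⊇ FOLLOW(S) = {$, false, num}; in A::=Q num Q else (occurrence 1), Q is followed by num Q else with FIRST {num}; in A::=Q num Q else (occurrence 2), Q is followed by else with FIRST {else}; in A::=if false if Q, the suffix after Q is empty, so FOLLOW(Q) ⊇ FOLLOW(A) = {$, false, num}. Thus FOLLOW(Q) = {$, else, false, if, num}.

{$, else, false, if, num}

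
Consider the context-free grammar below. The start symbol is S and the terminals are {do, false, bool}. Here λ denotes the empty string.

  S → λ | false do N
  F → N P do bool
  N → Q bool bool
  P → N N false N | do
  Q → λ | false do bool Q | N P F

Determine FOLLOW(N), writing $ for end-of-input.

{$, bool, do, false}

FIRST(S) = {λ, false}
FIRST(F) = {bool, false}  (via N P do bool)
FIRST(N) = {bool, false}  (via Q bool bool)
FIRST(P) = {bool, do, false}  (via N N false N)
FIRST(Q) = {λ, bool, false}  (via N P F)
FOLLOW(S) includes $ since S is the start symbol.
FOLLOW(S): S appears on no right-hand side. Thus FOLLOW(S) = {$}.
FOLLOW(P): in F→N P do bool, P is followed by do bool with FIRST {do}; in Q→N P F, P is followed by F with FIRST {bool, false}. Thus FOLLOW(P) = {bool, do, false}.
FOLLOW(N): in S→false do N, the suffix after N is empty, so FOLLOW(N) ⊇ FOLLOW(S) = {$}; in F→N P do bool, N is followed by P do bool with FIRST {bool, do, false}; in P→N N false N (occurrence 1), N is followed by N false N with FIRST {bool, false}; in P→N N false N (occurrence 2), N is followed by false N with FIRST {false}; in P→N N false N (occurrence 3), the suffix after N is empty, so FOLLOW(N) ⊇ FOLLOW(P) = {bool, do, false}; in Q→N P F, N is followed by P F with FIRST {bool, do, false}. Thus FOLLOW(N) = {$, bool, do, false}.
FOLLOW(Q): in N→Q bool bool, Q is followed by bool bool with FIRST {bool}; in Q→false do bool Q, the suffix after Q is empty (adds nothing new). Thus FOLLOW(Q) = {bool}.
FOLLOW(F): in Q→N P F, the suffix after F is empty, so FOLLOW(F) ⊇ FOLLOW(Q) = {bool}. Thus FOLLOW(F) = {bool}.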